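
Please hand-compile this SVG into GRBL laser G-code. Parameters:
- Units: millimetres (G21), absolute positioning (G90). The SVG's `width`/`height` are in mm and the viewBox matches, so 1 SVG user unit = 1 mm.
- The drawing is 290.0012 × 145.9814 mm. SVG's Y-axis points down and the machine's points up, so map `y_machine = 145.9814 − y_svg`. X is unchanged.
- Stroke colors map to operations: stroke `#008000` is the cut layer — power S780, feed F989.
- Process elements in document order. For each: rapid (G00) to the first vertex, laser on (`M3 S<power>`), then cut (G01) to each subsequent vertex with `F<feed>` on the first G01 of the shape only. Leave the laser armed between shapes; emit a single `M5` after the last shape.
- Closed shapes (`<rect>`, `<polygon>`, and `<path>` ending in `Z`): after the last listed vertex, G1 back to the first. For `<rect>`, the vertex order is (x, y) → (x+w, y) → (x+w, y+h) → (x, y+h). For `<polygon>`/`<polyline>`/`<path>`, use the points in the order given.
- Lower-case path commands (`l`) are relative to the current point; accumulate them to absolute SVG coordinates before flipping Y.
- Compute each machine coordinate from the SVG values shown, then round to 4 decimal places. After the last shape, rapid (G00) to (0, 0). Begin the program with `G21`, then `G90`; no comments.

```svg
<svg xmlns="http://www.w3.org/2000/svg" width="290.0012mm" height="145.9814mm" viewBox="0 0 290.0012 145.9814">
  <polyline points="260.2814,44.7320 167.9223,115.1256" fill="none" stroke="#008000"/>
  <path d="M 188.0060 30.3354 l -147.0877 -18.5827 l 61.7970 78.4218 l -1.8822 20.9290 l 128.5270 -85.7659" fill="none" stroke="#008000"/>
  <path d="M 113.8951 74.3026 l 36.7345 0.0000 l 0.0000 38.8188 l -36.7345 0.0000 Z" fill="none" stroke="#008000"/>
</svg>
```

viewBox `0 0 290.0012 145.9814` with mm width/height → 1 unit = 1 mm. Flip: y_m = 145.9814 − y_svg.

**Shape 1** — `<polyline>` line segment, stroke `#008000` → cut (S780, F989). Machine vertices: (260.2814,101.2494) → (167.9223,30.8558). Open path.

**Shape 2** — `<path>` open polyline, stroke `#008000` → cut (S780, F989). Machine vertices: (188.0060,115.6460) → (40.9183,134.2287) → (102.7153,55.8069) → (100.8331,34.8779) → (229.3601,120.6438). Open path.

**Shape 3** — `<path>` rectangle, stroke `#008000` → cut (S780, F989). Machine vertices: (113.8951,71.6788) → (150.6296,71.6788) → (150.6296,32.8600) → (113.8951,32.8600) → (113.8951,71.6788). Closed: final G1 returns to the first vertex.

G21
G90
G00 X260.2814 Y101.2494
M3 S780
G01 X167.9223 Y30.8558 F989
G00 X188.0060 Y115.6460
M3 S780
G01 X40.9183 Y134.2287 F989
G01 X102.7153 Y55.8069
G01 X100.8331 Y34.8779
G01 X229.3601 Y120.6438
G00 X113.8951 Y71.6788
M3 S780
G01 X150.6296 Y71.6788 F989
G01 X150.6296 Y32.8600
G01 X113.8951 Y32.8600
G01 X113.8951 Y71.6788
M5
G00 X0.0000 Y0.0000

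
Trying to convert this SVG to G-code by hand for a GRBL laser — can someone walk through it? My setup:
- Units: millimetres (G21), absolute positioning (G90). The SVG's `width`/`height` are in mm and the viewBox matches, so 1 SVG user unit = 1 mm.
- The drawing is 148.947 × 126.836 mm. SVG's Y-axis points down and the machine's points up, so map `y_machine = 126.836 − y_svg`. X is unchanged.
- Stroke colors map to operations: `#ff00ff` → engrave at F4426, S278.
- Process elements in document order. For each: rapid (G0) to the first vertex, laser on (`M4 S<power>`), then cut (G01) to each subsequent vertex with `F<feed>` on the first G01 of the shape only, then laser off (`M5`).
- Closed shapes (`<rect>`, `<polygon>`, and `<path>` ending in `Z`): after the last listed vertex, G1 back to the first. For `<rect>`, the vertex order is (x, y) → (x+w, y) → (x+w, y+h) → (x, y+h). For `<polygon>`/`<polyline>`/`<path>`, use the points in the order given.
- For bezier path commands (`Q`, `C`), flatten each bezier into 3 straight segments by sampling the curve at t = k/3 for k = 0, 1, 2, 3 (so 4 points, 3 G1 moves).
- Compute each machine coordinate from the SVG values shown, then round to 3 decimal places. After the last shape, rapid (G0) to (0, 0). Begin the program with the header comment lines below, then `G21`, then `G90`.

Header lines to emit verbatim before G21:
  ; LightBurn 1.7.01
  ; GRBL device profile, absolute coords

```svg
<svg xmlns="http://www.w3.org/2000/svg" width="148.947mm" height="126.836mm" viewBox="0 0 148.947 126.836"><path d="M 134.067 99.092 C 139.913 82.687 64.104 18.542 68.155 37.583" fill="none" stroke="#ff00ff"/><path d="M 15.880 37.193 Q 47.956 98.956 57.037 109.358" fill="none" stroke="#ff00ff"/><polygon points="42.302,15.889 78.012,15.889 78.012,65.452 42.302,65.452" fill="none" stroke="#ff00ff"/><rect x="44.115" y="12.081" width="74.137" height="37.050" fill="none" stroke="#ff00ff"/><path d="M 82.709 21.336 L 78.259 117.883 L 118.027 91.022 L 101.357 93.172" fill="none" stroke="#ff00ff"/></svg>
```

Since the viewBox matches the mm dimensions, user units are millimetres directly. The only transform is the Y-flip y_m = 126.836 − y_svg.

Shape 1 is a cubic bezier drawn with `<path>`. Its stroke #ff00ff means engrave at S278, F4426. After flipping Y the toolpath is (134.067,27.744) → (118.677,55.213) → (84.742,85.414) → (68.155,89.253).

Shape 2 is a quadratic bezier drawn with `<path>`. Its stroke #ff00ff means engrave at S278, F4426. After flipping Y the toolpath is (15.880,89.643) → (34.709,54.174) → (48.428,30.119) → (57.037,17.478).

Shape 3 is a rectangle drawn with `<polygon>`. Its stroke #ff00ff means engrave at S278, F4426. After flipping Y the toolpath is (42.302,110.947) → (78.012,110.947) → (78.012,61.384) → (42.302,61.384) → (42.302,110.947), returning to the start.

Shape 4 is a rectangle drawn with `<rect>`. Its stroke #ff00ff means engrave at S278, F4426. After flipping Y the toolpath is (44.115,114.755) → (118.252,114.755) → (118.252,77.705) → (44.115,77.705) → (44.115,114.755), returning to the start.

Shape 5 is a open polyline drawn with `<path>`. Its stroke #ff00ff means engrave at S278, F4426. After flipping Y the toolpath is (82.709,105.500) → (78.259,8.953) → (118.027,35.814) → (101.357,33.664).

; LightBurn 1.7.01
; GRBL device profile, absolute coords
G21
G90
G0 X134.067 Y27.744
M4 S278
G01 X118.677 Y55.213 F4426
G01 X84.742 Y85.414
G01 X68.155 Y89.253
M5
G0 X15.880 Y89.643
M4 S278
G01 X34.709 Y54.174 F4426
G01 X48.428 Y30.119
G01 X57.037 Y17.478
M5
G0 X42.302 Y110.947
M4 S278
G01 X78.012 Y110.947 F4426
G01 X78.012 Y61.384
G01 X42.302 Y61.384
G01 X42.302 Y110.947
M5
G0 X44.115 Y114.755
M4 S278
G01 X118.252 Y114.755 F4426
G01 X118.252 Y77.705
G01 X44.115 Y77.705
G01 X44.115 Y114.755
M5
G0 X82.709 Y105.500
M4 S278
G01 X78.259 Y8.953 F4426
G01 X118.027 Y35.814
G01 X101.357 Y33.664
M5
G0 X0.000 Y0.000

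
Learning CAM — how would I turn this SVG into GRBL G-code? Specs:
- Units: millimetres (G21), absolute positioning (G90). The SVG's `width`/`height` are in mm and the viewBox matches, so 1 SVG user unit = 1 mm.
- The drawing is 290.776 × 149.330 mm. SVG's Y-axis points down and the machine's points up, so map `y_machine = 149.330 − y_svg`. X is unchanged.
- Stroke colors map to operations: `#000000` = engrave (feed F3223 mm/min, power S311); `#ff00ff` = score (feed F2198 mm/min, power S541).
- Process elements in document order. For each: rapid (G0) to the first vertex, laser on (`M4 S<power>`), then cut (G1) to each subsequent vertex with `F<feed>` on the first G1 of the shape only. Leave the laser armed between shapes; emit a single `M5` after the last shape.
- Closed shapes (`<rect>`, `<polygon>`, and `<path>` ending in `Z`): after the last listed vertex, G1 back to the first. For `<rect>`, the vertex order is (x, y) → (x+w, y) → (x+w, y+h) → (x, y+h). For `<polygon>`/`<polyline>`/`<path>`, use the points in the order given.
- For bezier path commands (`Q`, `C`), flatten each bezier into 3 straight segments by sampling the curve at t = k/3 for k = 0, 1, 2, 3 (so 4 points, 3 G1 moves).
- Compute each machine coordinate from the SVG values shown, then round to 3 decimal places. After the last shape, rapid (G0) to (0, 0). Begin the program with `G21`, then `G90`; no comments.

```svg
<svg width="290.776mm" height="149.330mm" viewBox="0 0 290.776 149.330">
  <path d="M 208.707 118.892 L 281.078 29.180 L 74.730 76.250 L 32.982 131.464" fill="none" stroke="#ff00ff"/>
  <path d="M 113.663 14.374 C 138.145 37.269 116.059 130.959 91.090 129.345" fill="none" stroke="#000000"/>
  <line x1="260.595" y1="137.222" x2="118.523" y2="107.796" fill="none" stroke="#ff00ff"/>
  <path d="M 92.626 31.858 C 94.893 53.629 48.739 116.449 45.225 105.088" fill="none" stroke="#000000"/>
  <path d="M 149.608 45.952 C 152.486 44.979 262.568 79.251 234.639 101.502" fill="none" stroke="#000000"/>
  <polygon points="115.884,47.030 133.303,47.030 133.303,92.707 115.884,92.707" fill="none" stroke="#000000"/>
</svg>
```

1 u = 1 mm; y_m = 149.330 − y.

[1] `<path>` open polyline, #ff00ff→score S541 F2198: (208.707,30.438) → (281.078,120.150) → (74.730,73.080) → (32.982,17.866)

[2] `<path>` cubic bezier, #000000→engrave S311 F3223: (113.663,134.956) → (124.240,94.614) → (113.480,43.987) → (91.090,19.985)

[3] `<line>` line segment, #ff00ff→score S541 F2198: (260.595,12.108) → (118.523,41.534)

[4] `<path>` cubic bezier, #000000→engrave S311 F3223: (92.626,117.472) → (82.125,86.286) → (59.580,53.340) → (45.225,44.242)

[5] `<path>` cubic bezier, #000000→engrave S311 F3223: (149.608,103.378) → (179.139,94.353) → (225.646,72.335) → (234.639,47.828)

[6] `<polygon>` rectangle, #000000→engrave S311 F3223: (115.884,102.300) → (133.303,102.300) → (133.303,56.623) → (115.884,56.623) → (115.884,102.300) (closed)

G21
G90
G0 X208.707 Y30.438
M4 S541
G1 X281.078 Y120.150 F2198
G1 X74.730 Y73.080
G1 X32.982 Y17.866
G0 X113.663 Y134.956
M4 S311
G1 X124.240 Y94.614 F3223
G1 X113.480 Y43.987
G1 X91.090 Y19.985
G0 X260.595 Y12.108
M4 S541
G1 X118.523 Y41.534 F2198
G0 X92.626 Y117.472
M4 S311
G1 X82.125 Y86.286 F3223
G1 X59.580 Y53.340
G1 X45.225 Y44.242
G0 X149.608 Y103.378
M4 S311
G1 X179.139 Y94.353 F3223
G1 X225.646 Y72.335
G1 X234.639 Y47.828
G0 X115.884 Y102.300
M4 S311
G1 X133.303 Y102.300 F3223
G1 X133.303 Y56.623
G1 X115.884 Y56.623
G1 X115.884 Y102.300
M5
G0 X0.000 Y0.000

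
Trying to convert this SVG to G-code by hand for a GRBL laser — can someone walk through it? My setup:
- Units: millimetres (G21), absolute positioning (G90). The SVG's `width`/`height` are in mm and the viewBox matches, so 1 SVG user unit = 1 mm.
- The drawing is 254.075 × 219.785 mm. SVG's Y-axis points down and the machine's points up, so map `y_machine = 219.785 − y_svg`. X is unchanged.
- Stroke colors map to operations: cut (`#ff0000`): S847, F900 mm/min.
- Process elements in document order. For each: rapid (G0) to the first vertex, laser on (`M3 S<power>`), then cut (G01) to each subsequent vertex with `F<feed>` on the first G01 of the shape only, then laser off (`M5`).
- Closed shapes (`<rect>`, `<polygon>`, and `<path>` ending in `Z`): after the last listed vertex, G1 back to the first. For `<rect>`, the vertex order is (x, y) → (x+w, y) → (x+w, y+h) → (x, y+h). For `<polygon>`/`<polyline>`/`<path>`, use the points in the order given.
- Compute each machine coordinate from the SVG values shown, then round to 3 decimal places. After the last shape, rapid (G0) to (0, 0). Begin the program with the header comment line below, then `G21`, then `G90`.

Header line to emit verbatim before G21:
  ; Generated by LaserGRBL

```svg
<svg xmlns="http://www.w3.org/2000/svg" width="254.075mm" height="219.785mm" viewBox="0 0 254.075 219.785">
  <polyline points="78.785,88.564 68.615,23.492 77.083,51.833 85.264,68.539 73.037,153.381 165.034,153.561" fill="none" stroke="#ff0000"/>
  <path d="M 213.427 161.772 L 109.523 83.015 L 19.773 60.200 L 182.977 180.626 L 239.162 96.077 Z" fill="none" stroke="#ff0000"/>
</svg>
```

viewBox `0 0 254.075 219.785` with mm width/height → 1 unit = 1 mm. Flip: y_m = 219.785 − y_svg.

**Shape 1** — `<polyline>` open polyline, stroke `#ff0000` → cut (S847, F900). Machine vertices: (78.785,131.221) → (68.615,196.293) → (77.083,167.952) → (85.264,151.246) → (73.037,66.404) → (165.034,66.224). Open path.

**Shape 2** — `<path>` closed polygon, stroke `#ff0000` → cut (S847, F900). Machine vertices: (213.427,58.013) → (109.523,136.770) → (19.773,159.585) → (182.977,39.159) → (239.162,123.708) → (213.427,58.013). Closed: final G1 returns to the first vertex.

; Generated by LaserGRBL
G21
G90
G0 X78.785 Y131.221
M3 S847
G01 X68.615 Y196.293 F900
G01 X77.083 Y167.952
G01 X85.264 Y151.246
G01 X73.037 Y66.404
G01 X165.034 Y66.224
M5
G0 X213.427 Y58.013
M3 S847
G01 X109.523 Y136.770 F900
G01 X19.773 Y159.585
G01 X182.977 Y39.159
G01 X239.162 Y123.708
G01 X213.427 Y58.013
M5
G0 X0.000 Y0.000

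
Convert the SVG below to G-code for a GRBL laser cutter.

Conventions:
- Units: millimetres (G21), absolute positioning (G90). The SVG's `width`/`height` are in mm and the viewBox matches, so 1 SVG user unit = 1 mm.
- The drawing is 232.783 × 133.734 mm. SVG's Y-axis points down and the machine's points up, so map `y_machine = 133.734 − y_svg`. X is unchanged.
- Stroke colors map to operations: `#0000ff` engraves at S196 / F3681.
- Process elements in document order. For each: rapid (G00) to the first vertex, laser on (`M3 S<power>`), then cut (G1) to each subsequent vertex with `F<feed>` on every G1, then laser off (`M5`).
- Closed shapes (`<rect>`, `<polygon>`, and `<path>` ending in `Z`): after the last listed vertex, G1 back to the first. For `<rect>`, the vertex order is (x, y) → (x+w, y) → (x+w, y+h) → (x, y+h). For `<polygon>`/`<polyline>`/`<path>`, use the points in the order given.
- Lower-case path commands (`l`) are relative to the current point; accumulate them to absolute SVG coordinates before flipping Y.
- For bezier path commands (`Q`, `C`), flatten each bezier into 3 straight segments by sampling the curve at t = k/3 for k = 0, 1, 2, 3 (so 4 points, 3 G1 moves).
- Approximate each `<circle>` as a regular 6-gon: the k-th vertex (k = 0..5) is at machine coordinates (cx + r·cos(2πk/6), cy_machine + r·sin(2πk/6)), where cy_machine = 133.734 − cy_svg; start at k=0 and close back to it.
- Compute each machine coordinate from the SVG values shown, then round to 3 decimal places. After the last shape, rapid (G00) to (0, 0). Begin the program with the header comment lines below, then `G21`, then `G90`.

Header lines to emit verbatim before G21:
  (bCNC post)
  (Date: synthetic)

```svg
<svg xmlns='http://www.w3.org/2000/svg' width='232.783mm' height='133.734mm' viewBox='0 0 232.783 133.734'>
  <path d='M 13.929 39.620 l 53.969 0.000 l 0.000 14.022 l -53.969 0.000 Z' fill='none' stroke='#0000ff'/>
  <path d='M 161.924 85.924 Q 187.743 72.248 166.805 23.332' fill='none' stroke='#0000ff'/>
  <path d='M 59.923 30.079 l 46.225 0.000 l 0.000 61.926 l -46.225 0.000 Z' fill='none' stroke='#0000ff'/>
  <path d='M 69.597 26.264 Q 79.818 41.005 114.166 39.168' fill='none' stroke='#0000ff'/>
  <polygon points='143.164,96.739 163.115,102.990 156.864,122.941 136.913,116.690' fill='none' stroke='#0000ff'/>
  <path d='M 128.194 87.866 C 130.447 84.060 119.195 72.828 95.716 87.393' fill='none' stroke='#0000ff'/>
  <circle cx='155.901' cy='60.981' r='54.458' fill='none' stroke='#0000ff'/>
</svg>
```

viewBox `0 0 232.783 133.734` with mm width/height → 1 unit = 1 mm. Flip: y_m = 133.734 − y_svg.

**Shape 1** — `<path>` rectangle, stroke `#0000ff` → engrave (S196, F3681). Machine vertices: (13.929,94.114) → (67.898,94.114) → (67.898,80.092) → (13.929,80.092) → (13.929,94.114). Closed: final G1 returns to the first vertex.

**Shape 2** — `<path>` quadratic bezier, stroke `#0000ff` → engrave (S196, F3681). Control points (SVG): P0=(161.924,85.924), P1=(187.743,72.248), P2=(166.805,23.332); sampled at t=k/3. Machine vertices: (161.924,47.810) → (173.941,60.843) → (175.568,81.707) → (166.805,110.402). Open path.

**Shape 3** — `<path>` rectangle, stroke `#0000ff` → engrave (S196, F3681). Machine vertices: (59.923,103.655) → (106.148,103.655) → (106.148,41.729) → (59.923,41.729) → (59.923,103.655). Closed: final G1 returns to the first vertex.

**Shape 4** — `<path>` quadratic bezier, stroke `#0000ff` → engrave (S196, F3681). Control points (SVG): P0=(69.597,26.264), P1=(79.818,41.005), P2=(114.166,39.168); sampled at t=k/3. Machine vertices: (69.597,107.470) → (79.092,99.485) → (93.948,95.183) → (114.166,94.566). Open path.

**Shape 5** — `<polygon>` regular polygon, stroke `#0000ff` → engrave (S196, F3681). Machine vertices: (143.164,36.995) → (163.115,30.744) → (156.864,10.793) → (136.913,17.044) → (143.164,36.995). Closed: final G1 returns to the first vertex.

**Shape 6** — `<path>` cubic bezier, stroke `#0000ff` → engrave (S196, F3681). Control points (SVG): P0=(128.194,87.866), P1=(130.447,84.060), P2=(119.195,72.828), P3=(95.716,87.393); sampled at t=k/3. Machine vertices: (128.194,45.868) → (125.993,50.919) → (115.072,53.537) → (95.716,46.341). Open path.

**Shape 7** — `<circle>` circle, stroke `#0000ff` → engrave (S196, F3681). Machine vertices: (210.359,72.753) → (183.130,119.915) → (128.672,119.915) → (101.443,72.753) → (128.672,25.591) → (183.130,25.591) → (210.359,72.753). Closed: final G1 returns to the first vertex.

(bCNC post)
(Date: synthetic)
G21
G90
G00 X13.929 Y94.114
M3 S196
G1 X67.898 Y94.114 F3681
G1 X67.898 Y80.092 F3681
G1 X13.929 Y80.092 F3681
G1 X13.929 Y94.114 F3681
M5
G00 X161.924 Y47.810
M3 S196
G1 X173.941 Y60.843 F3681
G1 X175.568 Y81.707 F3681
G1 X166.805 Y110.402 F3681
M5
G00 X59.923 Y103.655
M3 S196
G1 X106.148 Y103.655 F3681
G1 X106.148 Y41.729 F3681
G1 X59.923 Y41.729 F3681
G1 X59.923 Y103.655 F3681
M5
G00 X69.597 Y107.470
M3 S196
G1 X79.092 Y99.485 F3681
G1 X93.948 Y95.183 F3681
G1 X114.166 Y94.566 F3681
M5
G00 X143.164 Y36.995
M3 S196
G1 X163.115 Y30.744 F3681
G1 X156.864 Y10.793 F3681
G1 X136.913 Y17.044 F3681
G1 X143.164 Y36.995 F3681
M5
G00 X128.194 Y45.868
M3 S196
G1 X125.993 Y50.919 F3681
G1 X115.072 Y53.537 F3681
G1 X95.716 Y46.341 F3681
M5
G00 X210.359 Y72.753
M3 S196
G1 X183.130 Y119.915 F3681
G1 X128.672 Y119.915 F3681
G1 X101.443 Y72.753 F3681
G1 X128.672 Y25.591 F3681
G1 X183.130 Y25.591 F3681
G1 X210.359 Y72.753 F3681
M5
G00 X0.000 Y0.000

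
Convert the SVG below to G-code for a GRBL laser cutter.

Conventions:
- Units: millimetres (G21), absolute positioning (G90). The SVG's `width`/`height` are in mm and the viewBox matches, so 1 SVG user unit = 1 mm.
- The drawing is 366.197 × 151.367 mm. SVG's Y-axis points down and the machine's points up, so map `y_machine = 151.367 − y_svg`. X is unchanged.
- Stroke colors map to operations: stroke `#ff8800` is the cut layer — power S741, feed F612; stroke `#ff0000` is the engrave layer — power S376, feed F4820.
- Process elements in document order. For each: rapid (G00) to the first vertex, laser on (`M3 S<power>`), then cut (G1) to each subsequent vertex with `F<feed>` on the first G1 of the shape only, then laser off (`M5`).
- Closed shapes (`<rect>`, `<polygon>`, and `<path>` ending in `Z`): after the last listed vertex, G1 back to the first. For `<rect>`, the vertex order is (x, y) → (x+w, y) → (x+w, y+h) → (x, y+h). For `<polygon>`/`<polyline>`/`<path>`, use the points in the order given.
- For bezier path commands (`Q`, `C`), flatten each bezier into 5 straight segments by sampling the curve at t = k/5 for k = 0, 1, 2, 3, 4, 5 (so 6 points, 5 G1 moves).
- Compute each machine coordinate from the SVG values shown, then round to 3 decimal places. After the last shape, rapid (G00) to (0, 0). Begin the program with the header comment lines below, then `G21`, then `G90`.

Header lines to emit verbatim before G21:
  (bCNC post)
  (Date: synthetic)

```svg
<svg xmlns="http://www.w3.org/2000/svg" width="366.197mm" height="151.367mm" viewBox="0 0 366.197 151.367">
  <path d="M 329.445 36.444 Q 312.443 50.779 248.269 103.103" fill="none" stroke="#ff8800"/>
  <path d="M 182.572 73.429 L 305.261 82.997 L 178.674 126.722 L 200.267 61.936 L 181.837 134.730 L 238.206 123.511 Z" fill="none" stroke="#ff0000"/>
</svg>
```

1 u = 1 mm; y_m = 151.367 − y.

[1] `<path>` quadratic bezier, #ff8800→cut S741 F612: (329.445,114.923) → (320.757,107.669) → (308.296,97.377) → (292.061,84.045) → (272.052,67.674) → (248.269,48.264)

[2] `<path>` closed polygon, #ff0000→engrave S376 F4820: (182.572,77.938) → (305.261,68.370) → (178.674,24.645) → (200.267,89.431) → (181.837,16.637) → (238.206,27.856) → (182.572,77.938) (closed)

(bCNC post)
(Date: synthetic)
G21
G90
G00 X329.445 Y114.923
M3 S741
G1 X320.757 Y107.669 F612
G1 X308.296 Y97.377
G1 X292.061 Y84.045
G1 X272.052 Y67.674
G1 X248.269 Y48.264
M5
G00 X182.572 Y77.938
M3 S376
G1 X305.261 Y68.370 F4820
G1 X178.674 Y24.645
G1 X200.267 Y89.431
G1 X181.837 Y16.637
G1 X238.206 Y27.856
G1 X182.572 Y77.938
M5
G00 X0.000 Y0.000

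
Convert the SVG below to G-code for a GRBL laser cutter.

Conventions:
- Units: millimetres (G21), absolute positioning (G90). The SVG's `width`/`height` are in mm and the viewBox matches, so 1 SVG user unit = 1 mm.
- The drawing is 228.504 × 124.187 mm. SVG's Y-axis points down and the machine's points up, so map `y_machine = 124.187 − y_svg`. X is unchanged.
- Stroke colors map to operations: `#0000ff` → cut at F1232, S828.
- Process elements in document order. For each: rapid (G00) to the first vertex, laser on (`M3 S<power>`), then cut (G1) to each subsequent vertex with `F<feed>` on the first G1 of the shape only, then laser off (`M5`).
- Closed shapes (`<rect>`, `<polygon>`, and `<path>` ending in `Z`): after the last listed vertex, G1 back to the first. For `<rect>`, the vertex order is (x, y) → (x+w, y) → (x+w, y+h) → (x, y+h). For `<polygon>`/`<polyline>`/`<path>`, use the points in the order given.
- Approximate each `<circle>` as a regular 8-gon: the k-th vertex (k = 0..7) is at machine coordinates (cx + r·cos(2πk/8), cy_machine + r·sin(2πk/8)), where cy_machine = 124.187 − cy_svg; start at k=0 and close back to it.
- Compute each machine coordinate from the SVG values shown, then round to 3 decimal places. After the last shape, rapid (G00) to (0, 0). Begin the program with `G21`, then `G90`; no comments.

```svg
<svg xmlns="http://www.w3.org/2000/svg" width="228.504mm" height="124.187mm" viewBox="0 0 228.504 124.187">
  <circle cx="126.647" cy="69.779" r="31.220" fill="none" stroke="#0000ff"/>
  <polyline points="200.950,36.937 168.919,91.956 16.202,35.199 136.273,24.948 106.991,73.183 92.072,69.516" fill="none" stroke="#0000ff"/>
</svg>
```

G21
G90
G00 X157.867 Y54.408
M3 S828
G1 X148.723 Y76.484 F1232
G1 X126.647 Y85.628
G1 X104.571 Y76.484
G1 X95.427 Y54.408
G1 X104.571 Y32.332
G1 X126.647 Y23.188
G1 X148.723 Y32.332
G1 X157.867 Y54.408
M5
G00 X200.950 Y87.250
M3 S828
G1 X168.919 Y32.231 F1232
G1 X16.202 Y88.988
G1 X136.273 Y99.239
G1 X106.991 Y51.004
G1 X92.072 Y54.671
M5
G00 X0.000 Y0.000

viewBox `0 0 228.504 124.187` with mm width/height → 1 unit = 1 mm. Flip: y_m = 124.187 − y_svg.

**Shape 1** — `<circle>` circle, stroke `#0000ff` → cut (S828, F1232). Machine vertices: (157.867,54.408) → (148.723,76.484) → (126.647,85.628) → (104.571,76.484) → (95.427,54.408) → (104.571,32.332) → (126.647,23.188) → (148.723,32.332) → (157.867,54.408). Closed: final G1 returns to the first vertex.

**Shape 2** — `<polyline>` open polyline, stroke `#0000ff` → cut (S828, F1232). Machine vertices: (200.950,87.250) → (168.919,32.231) → (16.202,88.988) → (136.273,99.239) → (106.991,51.004) → (92.072,54.671). Open path.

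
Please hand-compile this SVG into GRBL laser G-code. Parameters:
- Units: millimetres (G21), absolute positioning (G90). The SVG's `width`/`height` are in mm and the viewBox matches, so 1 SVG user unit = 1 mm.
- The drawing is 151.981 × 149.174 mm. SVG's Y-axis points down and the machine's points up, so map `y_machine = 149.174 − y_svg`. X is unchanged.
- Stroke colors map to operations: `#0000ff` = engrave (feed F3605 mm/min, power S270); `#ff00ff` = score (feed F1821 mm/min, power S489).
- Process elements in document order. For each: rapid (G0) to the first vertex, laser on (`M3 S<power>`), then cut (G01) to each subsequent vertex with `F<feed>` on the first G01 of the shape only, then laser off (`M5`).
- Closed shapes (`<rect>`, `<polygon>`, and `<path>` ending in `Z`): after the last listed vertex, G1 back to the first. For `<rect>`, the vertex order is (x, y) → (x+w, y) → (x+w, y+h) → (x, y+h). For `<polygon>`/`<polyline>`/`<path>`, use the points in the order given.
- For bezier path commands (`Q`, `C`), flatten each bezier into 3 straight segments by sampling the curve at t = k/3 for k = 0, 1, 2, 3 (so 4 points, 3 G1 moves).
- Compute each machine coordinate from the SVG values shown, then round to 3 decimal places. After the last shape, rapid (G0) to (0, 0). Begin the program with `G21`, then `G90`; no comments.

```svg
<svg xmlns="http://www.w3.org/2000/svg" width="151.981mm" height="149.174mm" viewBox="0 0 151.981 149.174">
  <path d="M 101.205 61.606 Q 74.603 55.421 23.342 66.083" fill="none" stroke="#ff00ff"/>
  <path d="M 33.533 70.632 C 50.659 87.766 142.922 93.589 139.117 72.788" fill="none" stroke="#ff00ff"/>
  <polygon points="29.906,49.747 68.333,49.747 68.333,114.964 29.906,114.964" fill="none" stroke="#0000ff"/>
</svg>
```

G21
G90
G0 X101.205 Y87.568
M3 S489
G01 X80.730 Y89.819 F1821
G01 X54.776 Y88.327
G01 X23.342 Y83.091
M5
G0 X33.533 Y78.542
M3 S489
G01 X69.364 Y65.745 F1821
G01 X117.240 Y63.893
G01 X139.117 Y76.386
M5
G0 X29.906 Y99.427
M3 S270
G01 X68.333 Y99.427 F3605
G01 X68.333 Y34.210
G01 X29.906 Y34.210
G01 X29.906 Y99.427
M5
G0 X0.000 Y0.000

1 u = 1 mm; y_m = 149.174 − y.

[1] `<path>` quadratic bezier, #ff00ff→score S489 F1821: (101.205,87.568) → (80.730,89.819) → (54.776,88.327) → (23.342,83.091)

[2] `<path>` cubic bezier, #ff00ff→score S489 F1821: (33.533,78.542) → (69.364,65.745) → (117.240,63.893) → (139.117,76.386)

[3] `<polygon>` rectangle, #0000ff→engrave S270 F3605: (29.906,99.427) → (68.333,99.427) → (68.333,34.210) → (29.906,34.210) → (29.906,99.427) (closed)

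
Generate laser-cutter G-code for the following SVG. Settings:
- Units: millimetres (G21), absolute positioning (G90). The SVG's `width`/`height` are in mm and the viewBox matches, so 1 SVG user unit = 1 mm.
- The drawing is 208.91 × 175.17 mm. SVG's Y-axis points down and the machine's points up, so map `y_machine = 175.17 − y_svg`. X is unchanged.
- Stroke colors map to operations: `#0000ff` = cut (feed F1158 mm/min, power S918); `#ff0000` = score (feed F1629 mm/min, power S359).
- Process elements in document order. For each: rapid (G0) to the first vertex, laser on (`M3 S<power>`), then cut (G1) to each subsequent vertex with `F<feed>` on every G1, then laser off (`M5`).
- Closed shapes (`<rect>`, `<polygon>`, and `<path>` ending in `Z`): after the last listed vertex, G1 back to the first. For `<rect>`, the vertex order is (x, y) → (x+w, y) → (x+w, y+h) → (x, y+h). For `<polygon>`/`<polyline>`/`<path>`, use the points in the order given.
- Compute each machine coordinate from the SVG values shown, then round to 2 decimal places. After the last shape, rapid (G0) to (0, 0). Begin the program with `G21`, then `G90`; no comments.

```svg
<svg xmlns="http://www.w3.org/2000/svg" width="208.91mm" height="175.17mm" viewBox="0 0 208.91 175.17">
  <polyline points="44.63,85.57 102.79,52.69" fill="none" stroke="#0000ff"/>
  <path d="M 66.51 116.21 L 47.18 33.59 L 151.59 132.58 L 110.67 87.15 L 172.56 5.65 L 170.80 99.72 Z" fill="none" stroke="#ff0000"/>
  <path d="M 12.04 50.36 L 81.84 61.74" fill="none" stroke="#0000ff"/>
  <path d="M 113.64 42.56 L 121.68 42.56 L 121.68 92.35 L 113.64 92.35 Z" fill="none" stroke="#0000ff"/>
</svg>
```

Since the viewBox matches the mm dimensions, user units are millimetres directly. The only transform is the Y-flip y_m = 175.17 − y_svg.

Shape 1 is a line segment drawn with `<polyline>`. Its stroke #0000ff means cut at S918, F1158. After flipping Y the toolpath is (44.63,89.60) → (102.79,122.48).

Shape 2 is a closed polygon drawn with `<path>`. Its stroke #ff0000 means score at S359, F1629. After flipping Y the toolpath is (66.51,58.96) → (47.18,141.58) → (151.59,42.59) → (110.67,88.02) → (172.56,169.52) → (170.80,75.45) → (66.51,58.96), returning to the start.

Shape 3 is a line segment drawn with `<path>`. Its stroke #0000ff means cut at S918, F1158. After flipping Y the toolpath is (12.04,124.81) → (81.84,113.43).

Shape 4 is a rectangle drawn with `<path>`. Its stroke #0000ff means cut at S918, F1158. After flipping Y the toolpath is (113.64,132.61) → (121.68,132.61) → (121.68,82.82) → (113.64,82.82) → (113.64,132.61), returning to the start.

G21
G90
G0 X44.63 Y89.60
M3 S918
G1 X102.79 Y122.48 F1158
M5
G0 X66.51 Y58.96
M3 S359
G1 X47.18 Y141.58 F1629
G1 X151.59 Y42.59 F1629
G1 X110.67 Y88.02 F1629
G1 X172.56 Y169.52 F1629
G1 X170.80 Y75.45 F1629
G1 X66.51 Y58.96 F1629
M5
G0 X12.04 Y124.81
M3 S918
G1 X81.84 Y113.43 F1158
M5
G0 X113.64 Y132.61
M3 S918
G1 X121.68 Y132.61 F1158
G1 X121.68 Y82.82 F1158
G1 X113.64 Y82.82 F1158
G1 X113.64 Y132.61 F1158
M5
G0 X0.00 Y0.00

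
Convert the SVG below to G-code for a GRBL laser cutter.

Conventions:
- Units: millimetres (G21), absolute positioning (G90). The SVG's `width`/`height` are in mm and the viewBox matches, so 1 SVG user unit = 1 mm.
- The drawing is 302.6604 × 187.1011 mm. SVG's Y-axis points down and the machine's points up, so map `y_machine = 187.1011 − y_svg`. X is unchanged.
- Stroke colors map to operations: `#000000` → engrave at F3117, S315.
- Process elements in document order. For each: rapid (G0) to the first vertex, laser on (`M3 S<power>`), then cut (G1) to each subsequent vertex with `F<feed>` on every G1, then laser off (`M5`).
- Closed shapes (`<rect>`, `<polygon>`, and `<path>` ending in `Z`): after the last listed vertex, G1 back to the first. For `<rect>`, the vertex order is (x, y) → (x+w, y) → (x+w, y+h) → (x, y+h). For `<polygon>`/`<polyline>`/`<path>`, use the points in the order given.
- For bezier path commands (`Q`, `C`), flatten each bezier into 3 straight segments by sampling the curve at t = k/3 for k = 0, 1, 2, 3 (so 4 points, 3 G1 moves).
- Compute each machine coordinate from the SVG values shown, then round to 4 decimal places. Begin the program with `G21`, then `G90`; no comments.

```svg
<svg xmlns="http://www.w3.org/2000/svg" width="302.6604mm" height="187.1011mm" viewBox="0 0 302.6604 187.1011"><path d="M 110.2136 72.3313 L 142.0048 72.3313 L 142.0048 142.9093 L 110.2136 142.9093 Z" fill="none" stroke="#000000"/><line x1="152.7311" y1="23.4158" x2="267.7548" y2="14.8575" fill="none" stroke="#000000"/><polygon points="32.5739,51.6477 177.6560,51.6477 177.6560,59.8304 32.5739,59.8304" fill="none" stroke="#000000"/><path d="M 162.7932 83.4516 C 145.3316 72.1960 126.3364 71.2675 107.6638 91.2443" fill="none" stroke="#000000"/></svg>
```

G21
G90
G0 X110.2136 Y114.7698
M3 S315
G1 X142.0048 Y114.7698 F3117
G1 X142.0048 Y44.1918 F3117
G1 X110.2136 Y44.1918 F3117
G1 X110.2136 Y114.7698 F3117
M5
G0 X152.7311 Y163.6853
M3 S315
G1 X267.7548 Y172.2436 F3117
M5
G0 X32.5739 Y135.4534
M3 S315
G1 X177.6560 Y135.4534 F3117
G1 X177.6560 Y127.2707 F3117
G1 X32.5739 Y127.2707 F3117
G1 X32.5739 Y135.4534 F3117
M5
G0 X162.7932 Y103.6495
M3 S315
G1 X144.8891 Y111.0709 F3117
G1 X126.3752 Y109.2570 F3117
G1 X107.6638 Y95.8568 F3117
M5

viewBox `0 0 302.6604 187.1011` with mm width/height → 1 unit = 1 mm. Flip: y_m = 187.1011 − y_svg.

**Shape 1** — `<path>` rectangle, stroke `#000000` → engrave (S315, F3117). Machine vertices: (110.2136,114.7698) → (142.0048,114.7698) → (142.0048,44.1918) → (110.2136,44.1918) → (110.2136,114.7698). Closed: final G1 returns to the first vertex.

**Shape 2** — `<line>` line segment, stroke `#000000` → engrave (S315, F3117). Machine vertices: (152.7311,163.6853) → (267.7548,172.2436). Open path.

**Shape 3** — `<polygon>` rectangle, stroke `#000000` → engrave (S315, F3117). Machine vertices: (32.5739,135.4534) → (177.6560,135.4534) → (177.6560,127.2707) → (32.5739,127.2707) → (32.5739,135.4534). Closed: final G1 returns to the first vertex.

**Shape 4** — `<path>` cubic bezier, stroke `#000000` → engrave (S315, F3117). Control points (SVG): P0=(162.7932,83.4516), P1=(145.3316,72.1960), P2=(126.3364,71.2675), P3=(107.6638,91.2443); sampled at t=k/3. Machine vertices: (162.7932,103.6495) → (144.8891,111.0709) → (126.3752,109.2570) → (107.6638,95.8568). Open path.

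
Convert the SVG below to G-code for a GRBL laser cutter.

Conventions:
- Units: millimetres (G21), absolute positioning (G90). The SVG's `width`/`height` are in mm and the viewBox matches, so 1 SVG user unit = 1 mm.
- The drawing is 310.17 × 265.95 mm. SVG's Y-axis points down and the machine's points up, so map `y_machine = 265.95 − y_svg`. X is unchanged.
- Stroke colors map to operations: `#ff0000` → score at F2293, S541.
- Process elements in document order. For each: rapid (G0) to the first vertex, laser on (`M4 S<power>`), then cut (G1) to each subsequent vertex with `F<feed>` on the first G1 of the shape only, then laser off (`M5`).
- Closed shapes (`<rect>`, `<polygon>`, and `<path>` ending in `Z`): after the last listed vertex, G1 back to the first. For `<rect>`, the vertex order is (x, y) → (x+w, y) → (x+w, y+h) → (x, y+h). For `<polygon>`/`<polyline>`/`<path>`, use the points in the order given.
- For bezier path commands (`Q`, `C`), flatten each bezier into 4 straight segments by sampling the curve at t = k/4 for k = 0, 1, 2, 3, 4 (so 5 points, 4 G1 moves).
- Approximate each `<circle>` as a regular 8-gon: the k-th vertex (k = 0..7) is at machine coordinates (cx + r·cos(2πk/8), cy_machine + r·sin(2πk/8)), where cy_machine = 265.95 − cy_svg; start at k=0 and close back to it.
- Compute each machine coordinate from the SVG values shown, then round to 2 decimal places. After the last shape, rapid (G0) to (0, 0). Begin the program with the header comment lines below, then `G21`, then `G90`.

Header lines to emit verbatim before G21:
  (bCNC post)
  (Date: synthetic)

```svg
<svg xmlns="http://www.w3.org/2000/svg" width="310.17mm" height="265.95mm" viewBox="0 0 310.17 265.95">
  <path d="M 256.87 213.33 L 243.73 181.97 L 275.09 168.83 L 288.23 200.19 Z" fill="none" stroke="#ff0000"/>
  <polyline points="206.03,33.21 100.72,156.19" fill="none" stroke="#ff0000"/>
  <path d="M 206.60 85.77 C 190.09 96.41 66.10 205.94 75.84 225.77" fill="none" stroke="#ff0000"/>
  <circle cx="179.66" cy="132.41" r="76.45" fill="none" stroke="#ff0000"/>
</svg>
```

Since the viewBox matches the mm dimensions, user units are millimetres directly. The only transform is the Y-flip y_m = 265.95 − y_svg.

Shape 1 is a regular polygon drawn with `<path>`. Its stroke #ff0000 means score at S541, F2293. After flipping Y the toolpath is (256.87,52.62) → (243.73,83.98) → (275.09,97.12) → (288.23,65.76) → (256.87,52.62), returning to the start.

Shape 2 is a line segment drawn with `<polyline>`. Its stroke #ff0000 means score at S541, F2293. After flipping Y the toolpath is (206.03,232.74) → (100.72,109.76).

Shape 3 is a cubic bezier drawn with `<path>`. Its stroke #ff0000 means score at S541, F2293. After flipping Y the toolpath is (206.60,180.18) → (177.83,156.60) → (131.38,113.63) → (89.84,68.92) → (75.84,40.18).

Shape 4 is a circle drawn with `<circle>`. Its stroke #ff0000 means score at S541, F2293. After flipping Y the toolpath is (256.11,133.54) → (233.72,187.60) → (179.66,209.99) → (125.60,187.60) → (103.21,133.54) → (125.60,79.48) → (179.66,57.09) → (233.72,79.48) → (256.11,133.54), returning to the start.

(bCNC post)
(Date: synthetic)
G21
G90
G0 X256.87 Y52.62
M4 S541
G1 X243.73 Y83.98 F2293
G1 X275.09 Y97.12
G1 X288.23 Y65.76
G1 X256.87 Y52.62
M5
G0 X206.03 Y232.74
M4 S541
G1 X100.72 Y109.76 F2293
M5
G0 X206.60 Y180.18
M4 S541
G1 X177.83 Y156.60 F2293
G1 X131.38 Y113.63
G1 X89.84 Y68.92
G1 X75.84 Y40.18
M5
G0 X256.11 Y133.54
M4 S541
G1 X233.72 Y187.60 F2293
G1 X179.66 Y209.99
G1 X125.60 Y187.60
G1 X103.21 Y133.54
G1 X125.60 Y79.48
G1 X179.66 Y57.09
G1 X233.72 Y79.48
G1 X256.11 Y133.54
M5
G0 X0.00 Y0.00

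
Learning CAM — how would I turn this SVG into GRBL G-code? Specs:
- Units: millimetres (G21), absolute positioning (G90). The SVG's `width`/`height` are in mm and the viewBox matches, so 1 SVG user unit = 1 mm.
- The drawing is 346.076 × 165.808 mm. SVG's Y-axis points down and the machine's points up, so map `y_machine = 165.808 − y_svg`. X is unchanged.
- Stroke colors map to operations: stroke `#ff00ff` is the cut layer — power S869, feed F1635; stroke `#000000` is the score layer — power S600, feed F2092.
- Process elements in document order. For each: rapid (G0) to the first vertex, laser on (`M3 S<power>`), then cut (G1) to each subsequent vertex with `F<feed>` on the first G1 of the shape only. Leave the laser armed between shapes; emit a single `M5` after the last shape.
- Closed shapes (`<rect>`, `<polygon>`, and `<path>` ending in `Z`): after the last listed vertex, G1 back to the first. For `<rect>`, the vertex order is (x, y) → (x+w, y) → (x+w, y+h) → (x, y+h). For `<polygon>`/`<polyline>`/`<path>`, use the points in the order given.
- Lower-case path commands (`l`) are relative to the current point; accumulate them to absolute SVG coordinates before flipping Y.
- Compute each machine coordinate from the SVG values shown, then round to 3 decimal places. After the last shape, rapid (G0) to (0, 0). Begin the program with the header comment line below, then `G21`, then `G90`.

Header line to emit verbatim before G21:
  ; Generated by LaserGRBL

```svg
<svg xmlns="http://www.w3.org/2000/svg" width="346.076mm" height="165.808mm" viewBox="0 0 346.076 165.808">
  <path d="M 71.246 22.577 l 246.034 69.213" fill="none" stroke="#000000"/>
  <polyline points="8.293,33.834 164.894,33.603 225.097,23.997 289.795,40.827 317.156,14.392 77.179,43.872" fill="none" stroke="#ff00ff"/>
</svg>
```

; Generated by LaserGRBL
G21
G90
G0 X71.246 Y143.231
M3 S600
G1 X317.280 Y74.018 F2092
G0 X8.293 Y131.974
M3 S869
G1 X164.894 Y132.205 F1635
G1 X225.097 Y141.811
G1 X289.795 Y124.981
G1 X317.156 Y151.416
G1 X77.179 Y121.936
M5
G0 X0.000 Y0.000

Since the viewBox matches the mm dimensions, user units are millimetres directly. The only transform is the Y-flip y_m = 165.808 − y_svg.

Shape 1 is a line segment drawn with `<path>`. Its stroke #000000 means score at S600, F2092. After flipping Y the toolpath is (71.246,143.231) → (317.280,74.018).

Shape 2 is a open polyline drawn with `<polyline>`. Its stroke #ff00ff means cut at S869, F1635. After flipping Y the toolpath is (8.293,131.974) → (164.894,132.205) → (225.097,141.811) → (289.795,124.981) → (317.156,151.416) → (77.179,121.936).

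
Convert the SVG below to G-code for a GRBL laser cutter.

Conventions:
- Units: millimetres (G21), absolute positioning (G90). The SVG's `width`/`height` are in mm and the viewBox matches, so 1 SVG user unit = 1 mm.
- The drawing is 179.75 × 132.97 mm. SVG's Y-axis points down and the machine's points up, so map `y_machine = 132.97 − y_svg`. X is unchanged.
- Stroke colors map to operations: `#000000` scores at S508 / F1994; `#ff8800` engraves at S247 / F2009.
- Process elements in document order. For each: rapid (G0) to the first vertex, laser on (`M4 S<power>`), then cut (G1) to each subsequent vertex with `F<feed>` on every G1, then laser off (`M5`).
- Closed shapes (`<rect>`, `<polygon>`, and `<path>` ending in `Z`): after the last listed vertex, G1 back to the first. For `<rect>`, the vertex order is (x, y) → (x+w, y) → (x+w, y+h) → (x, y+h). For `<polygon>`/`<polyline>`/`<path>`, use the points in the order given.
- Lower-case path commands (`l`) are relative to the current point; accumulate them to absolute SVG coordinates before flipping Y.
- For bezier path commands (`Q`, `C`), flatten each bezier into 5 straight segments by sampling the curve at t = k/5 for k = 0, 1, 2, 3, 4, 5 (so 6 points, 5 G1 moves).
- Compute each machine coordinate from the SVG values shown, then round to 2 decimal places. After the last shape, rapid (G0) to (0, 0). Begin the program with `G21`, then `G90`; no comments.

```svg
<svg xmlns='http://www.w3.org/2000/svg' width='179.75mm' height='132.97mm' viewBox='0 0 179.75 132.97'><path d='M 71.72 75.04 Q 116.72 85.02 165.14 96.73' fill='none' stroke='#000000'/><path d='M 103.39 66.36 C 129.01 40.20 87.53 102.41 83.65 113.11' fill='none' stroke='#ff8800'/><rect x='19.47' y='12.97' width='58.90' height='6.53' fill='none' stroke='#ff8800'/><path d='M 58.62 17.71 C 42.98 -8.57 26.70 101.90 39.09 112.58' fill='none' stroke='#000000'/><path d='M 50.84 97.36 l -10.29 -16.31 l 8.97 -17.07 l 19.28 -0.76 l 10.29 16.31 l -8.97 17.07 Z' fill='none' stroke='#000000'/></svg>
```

G21
G90
G0 X71.72 Y57.93
M4 S508
G1 X89.86 Y53.87 F1994
G1 X108.27 Y49.67 F1994
G1 X126.95 Y45.33 F1994
G1 X145.91 Y40.85 F1994
G1 X165.14 Y36.24 F1994
M5
G0 X103.39 Y66.61
M4 S247
G1 X111.55 Y72.82 F2009
G1 X108.63 Y64.54 F2009
G1 X99.65 Y48.47 F2009
G1 X89.65 Y31.34 F2009
G1 X83.65 Y19.86 F2009
M5
G0 X19.47 Y120.00
M4 S247
G1 X78.37 Y120.00 F2009
G1 X78.37 Y113.47 F2009
G1 X19.47 Y113.47 F2009
G1 X19.47 Y120.00 F2009
M5
G0 X58.62 Y115.26
M4 S508
G1 X49.39 Y116.51 F1994
G1 X41.42 Y96.29 F1994
G1 X36.11 Y65.97 F1994
G1 X34.86 Y36.88 F1994
G1 X39.09 Y20.39 F1994
M5
G0 X50.84 Y35.61
M4 S508
G1 X40.55 Y51.92 F1994
G1 X49.52 Y68.99 F1994
G1 X68.80 Y69.75 F1994
G1 X79.09 Y53.44 F1994
G1 X70.12 Y36.37 F1994
G1 X50.84 Y35.61 F1994
M5
G0 X0.00 Y0.00

1 u = 1 mm; y_m = 132.97 − y.

[1] `<path>` quadratic bezier, #000000→score S508 F1994: (71.72,57.93) → (89.86,53.87) → (108.27,49.67) → (126.95,45.33) → (145.91,40.85) → (165.14,36.24)

[2] `<path>` cubic bezier, #ff8800→engrave S247 F2009: (103.39,66.61) → (111.55,72.82) → (108.63,64.54) → (99.65,48.47) → (89.65,31.34) → (83.65,19.86)

[3] `<rect>` rectangle, #ff8800→engrave S247 F2009: (19.47,120.00) → (78.37,120.00) → (78.37,113.47) → (19.47,113.47) → (19.47,120.00) (closed)

[4] `<path>` cubic bezier, #000000→score S508 F1994: (58.62,115.26) → (49.39,116.51) → (41.42,96.29) → (36.11,65.97) → (34.86,36.88) → (39.09,20.39)

[5] `<path>` regular polygon, #000000→score S508 F1994: (50.84,35.61) → (40.55,51.92) → (49.52,68.99) → (68.80,69.75) → (79.09,53.44) → (70.12,36.37) → (50.84,35.61) (closed)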